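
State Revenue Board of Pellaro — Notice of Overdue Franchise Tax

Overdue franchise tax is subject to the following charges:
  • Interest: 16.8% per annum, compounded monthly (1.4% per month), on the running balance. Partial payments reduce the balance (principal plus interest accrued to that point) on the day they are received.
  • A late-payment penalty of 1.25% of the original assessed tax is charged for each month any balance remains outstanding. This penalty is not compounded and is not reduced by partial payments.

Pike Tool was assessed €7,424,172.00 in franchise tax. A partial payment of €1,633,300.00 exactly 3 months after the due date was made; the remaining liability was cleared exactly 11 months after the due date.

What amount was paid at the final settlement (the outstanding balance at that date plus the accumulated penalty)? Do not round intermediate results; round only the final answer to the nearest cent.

€7,846,359.50

Balance at month 3: €7,424,172.0000 × (1 + 0.014)^3 = €7,740,373.0091…
After €1,633,300.00 payment: €7,740,373.0091… − €1,633,300.00 = €6,107,073.0091…
Balance at month 11: €6,107,073.0091… × (1 + 0.014)^8 = €6,825,535.8479…
Penalty: 11 × 1.25% × €7,424,172.00 = €1,020,823.65
Final settlement = outstanding balance + penalty = €6,825,535.8479… + €1,020,823.65 = €7,846,359.50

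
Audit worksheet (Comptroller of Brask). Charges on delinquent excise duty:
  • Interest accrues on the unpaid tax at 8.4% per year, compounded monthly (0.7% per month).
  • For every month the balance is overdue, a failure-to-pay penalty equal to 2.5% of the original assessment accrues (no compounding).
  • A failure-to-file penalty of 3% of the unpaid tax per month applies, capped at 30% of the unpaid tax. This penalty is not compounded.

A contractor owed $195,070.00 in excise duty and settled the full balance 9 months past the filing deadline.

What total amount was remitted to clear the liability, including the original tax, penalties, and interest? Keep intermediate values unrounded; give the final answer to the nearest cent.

Failure-to-file: 9 × 3% × $195,070.00 = $52,668.90 (under the 30% cap)
Failure-to-pay penalty = 2.5% × $195,070.00 × 9 mo = $43,890.75
Interest: $195,070.00 × ((1 + 0.007)^9 − 1) = $195,070.00 × 0.0647931… = $12,639.1933…
Total = $195,070.00 + $96,559.6500 + $12,639.1933… = $304,268.84

$304,268.84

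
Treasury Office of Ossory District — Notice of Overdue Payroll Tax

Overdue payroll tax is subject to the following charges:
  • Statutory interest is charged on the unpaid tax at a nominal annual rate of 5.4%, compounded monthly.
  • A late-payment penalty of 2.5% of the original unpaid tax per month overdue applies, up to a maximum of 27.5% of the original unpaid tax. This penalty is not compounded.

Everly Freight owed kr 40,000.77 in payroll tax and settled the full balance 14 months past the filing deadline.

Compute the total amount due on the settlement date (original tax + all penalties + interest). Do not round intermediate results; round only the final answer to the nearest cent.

Penalty (uncapped): 14 × 2.5% × kr 40,000.77 = kr 14,000.27…; cap = 27.5% × kr 40,000.77 = kr 11,000.21… → penalty = kr 11,000.21…
Interest (5.4%/yr ÷ 12 = 0.45%/month): kr 40,000.77 × ((1 + 0.0045)^14 − 1) = kr 2,595.1033…
Total = kr 40,000.77 + kr 11,000.2118… + kr 2,595.1033… = kr 53,596.09

kr 53,596.09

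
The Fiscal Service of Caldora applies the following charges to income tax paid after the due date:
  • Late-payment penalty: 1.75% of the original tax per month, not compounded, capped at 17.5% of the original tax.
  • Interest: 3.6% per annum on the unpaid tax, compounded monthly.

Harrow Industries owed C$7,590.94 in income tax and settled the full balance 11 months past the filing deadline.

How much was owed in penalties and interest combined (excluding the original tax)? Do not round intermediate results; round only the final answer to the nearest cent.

Penalty (uncapped): 11 × 1.75% × C$7,590.94 = C$1,461.26…; cap = 17.5% × C$7,590.94 = C$1,328.41… → penalty = C$1,328.41…
Interest (3.6%/yr ÷ 12 = 0.3%/month): C$7,590.94 × ((1 + 0.003)^11 − 1) = C$254.2926…
Penalties + interest = C$1,328.4145 + C$254.2926… = C$1,582.71

C$1,582.71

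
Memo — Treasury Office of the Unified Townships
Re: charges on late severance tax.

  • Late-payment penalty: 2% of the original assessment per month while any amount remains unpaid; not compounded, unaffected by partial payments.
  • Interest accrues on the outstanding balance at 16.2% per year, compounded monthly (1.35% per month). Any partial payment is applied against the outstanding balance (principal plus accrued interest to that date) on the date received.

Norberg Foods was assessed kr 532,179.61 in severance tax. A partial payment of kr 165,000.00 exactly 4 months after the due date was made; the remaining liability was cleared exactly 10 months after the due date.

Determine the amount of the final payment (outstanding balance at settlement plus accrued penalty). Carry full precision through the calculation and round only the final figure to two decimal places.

Balance at month 4: kr 532,179.6100 × (1 + 0.0135)^4 = kr 561,504.5025…
After kr 165,000.00 payment: kr 561,504.5025… − kr 165,000.00 = kr 396,504.5025…
Balance at month 10: kr 396,504.5025… × (1 + 0.0135)^6 = kr 429,725.0210…
Penalty: 10 × 2% × kr 532,179.61 = kr 106,435.92…
Final settlement = outstanding balance + penalty = kr 429,725.0210… + kr 106,435.92… = kr 536,160.94

kr 536,160.94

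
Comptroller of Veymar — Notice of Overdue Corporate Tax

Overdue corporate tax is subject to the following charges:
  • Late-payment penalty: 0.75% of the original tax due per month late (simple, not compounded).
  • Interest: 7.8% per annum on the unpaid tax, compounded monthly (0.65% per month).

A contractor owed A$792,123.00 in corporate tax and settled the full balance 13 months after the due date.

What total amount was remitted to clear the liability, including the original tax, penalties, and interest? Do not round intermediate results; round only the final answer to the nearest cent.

A$938,963.07

Late-payment penalty = 0.75% × A$792,123.00 × 13 mo = A$77,231.99…
Interest: A$792,123.00 × ((1 + 0.0065)^13 − 1) = A$792,123.00 × 0.0878753… = A$69,608.0733…
Total = A$792,123.00 + A$77,231.9925 + A$69,608.0733… = A$938,963.07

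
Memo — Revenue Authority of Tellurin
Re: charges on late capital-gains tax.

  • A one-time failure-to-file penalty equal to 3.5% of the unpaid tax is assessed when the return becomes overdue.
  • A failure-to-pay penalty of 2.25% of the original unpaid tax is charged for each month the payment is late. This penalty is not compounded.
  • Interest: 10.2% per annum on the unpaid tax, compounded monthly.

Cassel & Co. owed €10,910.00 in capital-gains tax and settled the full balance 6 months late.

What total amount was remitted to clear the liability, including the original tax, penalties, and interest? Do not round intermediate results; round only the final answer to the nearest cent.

Failure-to-file penalty: 3.5% × €10,910.00 = €381.85
Failure-to-pay penalty: 6 × 2.25% × €10,910.00 = €1,472.85
Interest (10.2%/yr ÷ 12 = 0.85%/month): €10,910.00 × ((1 + 0.0085)^6 − 1) = €568.3686…
Total = €10,910.00 + €1,854.7000 + €568.3686… = €13,333.07

€13,333.07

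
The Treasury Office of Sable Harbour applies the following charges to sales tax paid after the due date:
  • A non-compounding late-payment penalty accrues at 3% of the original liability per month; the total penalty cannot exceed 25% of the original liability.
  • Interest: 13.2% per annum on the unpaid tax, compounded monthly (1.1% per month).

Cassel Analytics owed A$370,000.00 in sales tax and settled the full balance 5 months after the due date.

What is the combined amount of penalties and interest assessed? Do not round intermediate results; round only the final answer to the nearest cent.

Penalty: 5 × 3% × A$370,000.00 = A$55,500.00 (below the 25% cap of A$92,500.00)
Interest: A$370,000.00 × ((1 + 0.011)^5 − 1) = A$370,000.00 × 0.0562234… = A$20,802.6518…
Penalties + interest = A$55,500.0000 + A$20,802.6518… = A$76,302.65

A$76,302.65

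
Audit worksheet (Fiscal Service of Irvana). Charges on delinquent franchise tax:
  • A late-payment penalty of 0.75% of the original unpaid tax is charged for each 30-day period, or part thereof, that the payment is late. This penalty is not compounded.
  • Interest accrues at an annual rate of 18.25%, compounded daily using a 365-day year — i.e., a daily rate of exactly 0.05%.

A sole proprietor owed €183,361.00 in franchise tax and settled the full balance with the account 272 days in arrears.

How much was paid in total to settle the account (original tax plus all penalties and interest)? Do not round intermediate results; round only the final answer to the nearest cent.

Penalty periods: ⌈272/30⌉ = 10; penalty = 10 × 0.75% × €183,361.00 = €13,752.08…
Interest: €183,361.00 × ((1 + 0.0005)^272 − 1) = €183,361.00 × 0.14564295… = €26,705.2377…
Total = €183,361.00 + €13,752.0750 + €26,705.2377… = €223,818.31

€223,818.31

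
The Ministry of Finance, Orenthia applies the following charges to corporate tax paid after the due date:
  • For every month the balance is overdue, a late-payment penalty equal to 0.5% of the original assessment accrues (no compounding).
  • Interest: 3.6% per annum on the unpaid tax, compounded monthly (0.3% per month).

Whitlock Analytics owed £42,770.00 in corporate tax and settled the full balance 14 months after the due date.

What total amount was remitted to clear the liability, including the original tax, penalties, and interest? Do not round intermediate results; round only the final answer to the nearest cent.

£47,595.69

Late-payment penalty: 14 × 0.5% × £42,770.00 = £2,993.90
Interest: £42,770.00 × ((1 + 0.003)^14 − 1) = £42,770.00 × 0.0428289… = £1,831.7925…
Total = £42,770.00 + £2,993.9000 + £1,831.7925… = £47,595.69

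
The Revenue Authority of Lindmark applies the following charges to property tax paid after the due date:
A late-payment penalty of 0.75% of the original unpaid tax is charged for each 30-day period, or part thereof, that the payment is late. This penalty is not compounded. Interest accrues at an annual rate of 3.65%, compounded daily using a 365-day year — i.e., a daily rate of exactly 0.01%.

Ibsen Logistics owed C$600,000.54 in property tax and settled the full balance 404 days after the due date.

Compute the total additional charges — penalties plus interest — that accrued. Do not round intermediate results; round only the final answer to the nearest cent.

C$87,735.13

Penalty periods: ⌈404/30⌉ = 14; penalty = 14 × 0.75% × C$600,000.54 = C$63,000.06…
Interest: C$600,000.54 × ((1 + 0.0001)^404 − 1) = C$600,000.54 × 0.04122508… = C$24,735.0694…
Penalties + interest = C$63,000.0567 + C$24,735.0694… = C$87,735.13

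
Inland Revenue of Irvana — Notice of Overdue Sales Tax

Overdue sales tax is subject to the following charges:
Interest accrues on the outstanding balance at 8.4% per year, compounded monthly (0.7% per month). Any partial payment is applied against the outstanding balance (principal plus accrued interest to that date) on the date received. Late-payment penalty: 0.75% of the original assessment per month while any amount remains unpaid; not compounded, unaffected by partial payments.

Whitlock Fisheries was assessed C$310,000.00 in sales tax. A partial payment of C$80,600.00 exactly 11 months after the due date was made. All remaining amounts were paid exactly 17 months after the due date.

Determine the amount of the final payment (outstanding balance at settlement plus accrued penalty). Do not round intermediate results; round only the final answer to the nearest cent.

C$304,509.95

Balance at month 11: C$310,000.0000 × (1 + 0.007)^11 = C$334,723.2425…
After C$80,600.00 payment: C$334,723.2425… − C$80,600.00 = C$254,123.2425…
Balance at month 17: C$254,123.2425… × (1 + 0.007)^6 = C$264,984.9517…
Penalty: 17 × 0.75% × C$310,000.00 = C$39,525.00
Final settlement = outstanding balance + penalty = C$264,984.9517… + C$39,525.00 = C$304,509.95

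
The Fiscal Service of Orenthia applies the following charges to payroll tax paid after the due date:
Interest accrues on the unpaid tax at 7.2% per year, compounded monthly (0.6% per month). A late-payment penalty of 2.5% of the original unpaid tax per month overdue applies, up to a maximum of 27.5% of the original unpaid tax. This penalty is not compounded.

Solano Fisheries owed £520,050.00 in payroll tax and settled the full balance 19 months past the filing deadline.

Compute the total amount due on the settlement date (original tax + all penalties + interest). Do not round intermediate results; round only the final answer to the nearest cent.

Penalty (uncapped): 19 × 2.5% × £520,050.00 = £247,023.75; cap = 27.5% × £520,050.00 = £143,013.75 → penalty = £143,013.75
Interest: £520,050.00 × ((1 + 0.006)^19 − 1) = £520,050.00 × 0.1203704… = £62,598.6364…
Total = £520,050.00 + £143,013.7500 + £62,598.6364… = £725,662.39

£725,662.39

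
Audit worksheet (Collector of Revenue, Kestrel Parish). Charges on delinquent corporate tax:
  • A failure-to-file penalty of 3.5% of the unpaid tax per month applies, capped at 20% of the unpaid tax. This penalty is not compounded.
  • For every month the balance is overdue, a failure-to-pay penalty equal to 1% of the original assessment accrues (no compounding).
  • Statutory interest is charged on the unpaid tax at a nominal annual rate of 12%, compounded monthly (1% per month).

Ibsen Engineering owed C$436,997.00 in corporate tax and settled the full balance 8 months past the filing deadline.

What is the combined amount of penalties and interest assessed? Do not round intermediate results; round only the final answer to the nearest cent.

C$158,567.29

Failure-to-file: 8 × 3.5% × C$436,997.00 = C$122,359.16, capped at 20% × C$436,997.00 = C$87,399.40
Failure-to-pay penalty: 8 × 1% × C$436,997.00 = C$34,959.76
Interest: C$436,997.00 × ((1 + 0.01)^8 − 1) = C$436,997.00 × 0.0828567… = C$36,208.1318…
Penalties + interest = C$122,359.1600 + C$36,208.1318… = C$158,567.29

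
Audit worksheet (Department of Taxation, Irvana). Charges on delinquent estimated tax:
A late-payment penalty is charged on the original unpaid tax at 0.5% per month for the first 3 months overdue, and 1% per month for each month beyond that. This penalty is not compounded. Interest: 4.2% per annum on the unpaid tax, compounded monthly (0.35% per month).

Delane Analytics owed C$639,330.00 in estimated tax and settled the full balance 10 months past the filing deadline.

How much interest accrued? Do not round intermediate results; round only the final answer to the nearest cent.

Interest: C$639,330.00 × ((1 + 0.0035)^10 − 1) = C$639,330.00 × 0.0355564… = C$22,732.2902…

C$22,732.29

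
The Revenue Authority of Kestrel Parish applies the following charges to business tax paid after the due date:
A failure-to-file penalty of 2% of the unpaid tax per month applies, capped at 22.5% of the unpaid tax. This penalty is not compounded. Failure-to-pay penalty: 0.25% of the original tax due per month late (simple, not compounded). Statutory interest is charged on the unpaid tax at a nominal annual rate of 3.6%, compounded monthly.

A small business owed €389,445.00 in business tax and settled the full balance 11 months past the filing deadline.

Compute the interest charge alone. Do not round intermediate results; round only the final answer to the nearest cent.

€13,046.21

Interest (3.6%/yr ÷ 12 = 0.3%/month): €389,445.00 × ((1 + 0.003)^11 − 1) = €13,046.2057…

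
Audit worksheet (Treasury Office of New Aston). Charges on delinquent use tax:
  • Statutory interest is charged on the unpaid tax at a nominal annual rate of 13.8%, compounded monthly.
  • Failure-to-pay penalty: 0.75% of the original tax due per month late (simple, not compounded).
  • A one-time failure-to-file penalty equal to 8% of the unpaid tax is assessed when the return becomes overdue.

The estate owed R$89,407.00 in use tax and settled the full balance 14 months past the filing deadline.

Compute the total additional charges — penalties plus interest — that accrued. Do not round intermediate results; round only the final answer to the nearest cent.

Failure-to-file penalty: 8% × R$89,407.00 = R$7,152.56
Failure-to-pay penalty: 14 × 0.75% × R$89,407.00 = R$9,387.74…
Interest (13.8%/yr ÷ 12 = 1.15%/month): R$89,407.00 × ((1 + 0.0115)^14 − 1) = R$15,521.6154…
Penalties + interest = R$16,540.2950 + R$15,521.6154… = R$32,061.91

R$32,061.91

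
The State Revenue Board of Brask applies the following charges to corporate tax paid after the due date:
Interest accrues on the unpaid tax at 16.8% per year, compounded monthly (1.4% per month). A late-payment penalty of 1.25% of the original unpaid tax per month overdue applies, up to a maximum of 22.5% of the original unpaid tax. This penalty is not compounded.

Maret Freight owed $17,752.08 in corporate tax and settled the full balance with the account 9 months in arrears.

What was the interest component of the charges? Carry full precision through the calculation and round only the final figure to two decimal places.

Interest: $17,752.08 × ((1 + 0.014)^9 − 1) = $17,752.08 × 0.1332914… = $2,366.1997…

$2,366.20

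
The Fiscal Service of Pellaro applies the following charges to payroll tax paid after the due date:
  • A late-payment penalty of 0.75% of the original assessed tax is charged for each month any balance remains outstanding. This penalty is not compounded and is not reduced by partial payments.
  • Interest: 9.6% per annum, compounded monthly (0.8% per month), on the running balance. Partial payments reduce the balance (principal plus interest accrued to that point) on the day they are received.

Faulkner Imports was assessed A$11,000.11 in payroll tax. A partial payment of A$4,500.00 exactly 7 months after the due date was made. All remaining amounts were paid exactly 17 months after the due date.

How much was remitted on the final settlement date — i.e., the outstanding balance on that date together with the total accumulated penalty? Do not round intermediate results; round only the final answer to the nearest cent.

Balance at month 7: A$11,000.1100 × (1 + 0.008)^7 = A$11,631.0990…
After A$4,500.00 payment: A$11,631.0990… − A$4,500.00 = A$7,131.0990…
Balance at month 17: A$7,131.0990… × (1 + 0.008)^10 = A$7,722.5688…
Penalty: 17 × 0.75% × A$11,000.11 = A$1,402.51…
Final settlement = outstanding balance + penalty = A$7,722.5688… + A$1,402.51… = A$9,125.08

A$9,125.08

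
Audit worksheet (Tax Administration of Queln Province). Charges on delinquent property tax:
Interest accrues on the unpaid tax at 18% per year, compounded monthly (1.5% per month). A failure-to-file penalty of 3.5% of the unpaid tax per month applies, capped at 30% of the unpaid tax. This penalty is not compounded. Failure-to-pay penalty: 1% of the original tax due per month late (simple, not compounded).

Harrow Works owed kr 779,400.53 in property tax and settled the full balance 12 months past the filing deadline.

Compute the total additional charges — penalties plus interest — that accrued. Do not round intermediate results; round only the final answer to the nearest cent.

kr 479,813.13

Failure-to-file: 12 × 3.5% × kr 779,400.53 = kr 327,348.22…, capped at 30% × kr 779,400.53 = kr 233,820.16…
Failure-to-pay penalty: 12 × 1% × kr 779,400.53 = kr 93,528.06…
Interest: kr 779,400.53 × ((1 + 0.015)^12 − 1) = kr 779,400.53 × 0.1956182… = kr 152,464.9065…
Penalties + interest = kr 327,348.2226 + kr 152,464.9065… = kr 479,813.13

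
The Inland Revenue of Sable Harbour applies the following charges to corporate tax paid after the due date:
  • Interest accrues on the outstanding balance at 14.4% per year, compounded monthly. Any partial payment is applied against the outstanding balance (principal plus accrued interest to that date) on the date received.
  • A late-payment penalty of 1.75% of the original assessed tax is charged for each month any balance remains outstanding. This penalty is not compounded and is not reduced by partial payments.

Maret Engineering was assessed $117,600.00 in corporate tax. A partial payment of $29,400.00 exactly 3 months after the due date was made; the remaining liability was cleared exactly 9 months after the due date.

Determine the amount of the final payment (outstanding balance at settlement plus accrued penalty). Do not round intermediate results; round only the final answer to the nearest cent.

$117,868.49

Monthly rate = 14.4% ÷ 12 = 1.2%
Balance at month 3: $117,600.0000 × (1 + 0.012)^3 = $121,884.6064…
After $29,400.00 payment: $121,884.6064… − $29,400.00 = $92,484.6064…
Balance at month 9: $92,484.6064… × (1 + 0.012)^6 = $99,346.4900…
Penalty: 9 × 1.75% × $117,600.00 = $18,522.00
Final settlement = outstanding balance + penalty = $99,346.4900… + $18,522.00 = $117,868.49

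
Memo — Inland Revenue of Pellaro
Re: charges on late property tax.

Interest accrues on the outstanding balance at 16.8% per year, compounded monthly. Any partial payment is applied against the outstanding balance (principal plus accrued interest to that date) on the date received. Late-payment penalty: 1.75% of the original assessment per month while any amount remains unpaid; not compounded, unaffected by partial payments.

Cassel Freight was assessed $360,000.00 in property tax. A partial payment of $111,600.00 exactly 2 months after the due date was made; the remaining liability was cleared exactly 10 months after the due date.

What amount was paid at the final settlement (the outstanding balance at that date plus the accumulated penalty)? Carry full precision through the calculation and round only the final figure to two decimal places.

$351,967.58

Monthly rate = 16.8% ÷ 12 = 1.4%
Balance at month 2: $360,000.0000 × (1 + 0.014)^2 = $370,150.5600
After $111,600.00 payment: $370,150.5600 − $111,600.00 = $258,550.5600
Balance at month 10: $258,550.5600 × (1 + 0.014)^8 = $288,967.5812…
Penalty: 10 × 1.75% × $360,000.00 = $63,000.00
Final settlement = outstanding balance + penalty = $288,967.5812… + $63,000.00 = $351,967.58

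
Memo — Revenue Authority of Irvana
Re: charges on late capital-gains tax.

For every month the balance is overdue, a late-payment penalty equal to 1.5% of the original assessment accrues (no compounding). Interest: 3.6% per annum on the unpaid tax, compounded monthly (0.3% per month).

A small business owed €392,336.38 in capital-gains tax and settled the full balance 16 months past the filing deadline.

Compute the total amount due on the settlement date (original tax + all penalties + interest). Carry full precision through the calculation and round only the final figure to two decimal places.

€505,758.97

Late-payment penalty: 16 × 1.5% × €392,336.38 = €94,160.73…
Interest: €392,336.38 × ((1 + 0.003)^16 − 1) = €392,336.38 × 0.0490953… = €19,261.8599…
Total = €392,336.38 + €94,160.7312 + €19,261.8599… = €505,758.97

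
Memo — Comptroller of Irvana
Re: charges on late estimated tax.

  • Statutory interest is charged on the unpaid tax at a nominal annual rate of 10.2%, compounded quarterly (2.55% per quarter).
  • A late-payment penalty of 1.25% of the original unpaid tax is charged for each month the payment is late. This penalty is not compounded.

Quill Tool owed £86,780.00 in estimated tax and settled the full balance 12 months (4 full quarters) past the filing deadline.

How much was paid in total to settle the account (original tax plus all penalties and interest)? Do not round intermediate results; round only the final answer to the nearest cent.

Late-payment penalty = 1.25% × £86,780.00 × 12 mo = £13,017.00
Interest: £86,780.00 × ((1 + 0.0255)^4 − 1) = £86,780.00 × 0.1059682… = £9,195.9246…
Total = £86,780.00 + £13,017.0000 + £9,195.9246… = £108,992.92

£108,992.92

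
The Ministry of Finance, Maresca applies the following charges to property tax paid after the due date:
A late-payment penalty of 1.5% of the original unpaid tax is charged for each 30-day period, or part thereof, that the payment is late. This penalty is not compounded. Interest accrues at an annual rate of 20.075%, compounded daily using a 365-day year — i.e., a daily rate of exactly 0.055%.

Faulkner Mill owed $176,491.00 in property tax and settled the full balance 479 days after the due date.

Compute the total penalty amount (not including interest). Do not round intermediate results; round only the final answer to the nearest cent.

Penalty periods: ⌈479/30⌉ = 16; penalty = 16 × 1.5% × $176,491.00 = $42,357.84

$42,357.84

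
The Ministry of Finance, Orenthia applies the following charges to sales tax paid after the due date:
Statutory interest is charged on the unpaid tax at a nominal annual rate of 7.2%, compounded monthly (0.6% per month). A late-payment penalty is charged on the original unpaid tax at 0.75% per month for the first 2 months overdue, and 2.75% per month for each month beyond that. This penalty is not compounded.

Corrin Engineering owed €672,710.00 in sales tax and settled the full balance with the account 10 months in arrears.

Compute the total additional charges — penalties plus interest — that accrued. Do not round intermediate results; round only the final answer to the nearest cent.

€199,556.86

Penalty, months 1–2: 2 × 0.75% × €672,710.00 = €10,090.65
Penalty, months 3–10: 8 × 2.75% × €672,710.00 = €147,996.20
Interest: €672,710.00 × ((1 + 0.006)^10 − 1) = €672,710.00 × 0.0616462… = €41,470.0113…
Penalties + interest = €158,086.8500 + €41,470.0113… = €199,556.86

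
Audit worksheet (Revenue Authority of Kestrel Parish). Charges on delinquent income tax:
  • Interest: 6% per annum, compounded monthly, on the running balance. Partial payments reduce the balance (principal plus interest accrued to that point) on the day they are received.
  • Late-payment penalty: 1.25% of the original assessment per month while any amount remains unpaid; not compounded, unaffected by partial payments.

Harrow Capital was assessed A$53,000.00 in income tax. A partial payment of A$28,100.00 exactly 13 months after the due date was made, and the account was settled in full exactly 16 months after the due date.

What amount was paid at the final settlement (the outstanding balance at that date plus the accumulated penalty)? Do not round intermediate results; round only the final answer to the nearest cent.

Monthly rate = 6% ÷ 12 = 0.5%
Balance at month 13: A$53,000.0000 × (1 + 0.005)^13 = A$56,550.2686…
After A$28,100.00 payment: A$56,550.2686… − A$28,100.00 = A$28,450.2686…
Balance at month 16: A$28,450.2686… × (1 + 0.005)^3 = A$28,879.1600…
Penalty: 16 × 1.25% × A$53,000.00 = A$10,600.00
Final settlement = outstanding balance + penalty = A$28,879.1600… + A$10,600.00 = A$39,479.16

A$39,479.16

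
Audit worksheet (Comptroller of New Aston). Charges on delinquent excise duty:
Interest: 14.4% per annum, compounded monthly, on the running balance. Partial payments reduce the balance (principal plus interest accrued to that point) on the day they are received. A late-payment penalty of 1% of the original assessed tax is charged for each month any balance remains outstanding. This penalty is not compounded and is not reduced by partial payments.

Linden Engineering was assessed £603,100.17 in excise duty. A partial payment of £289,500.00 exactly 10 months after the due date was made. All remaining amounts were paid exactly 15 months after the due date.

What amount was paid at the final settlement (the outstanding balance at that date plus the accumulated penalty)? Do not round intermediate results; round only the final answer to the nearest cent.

£504,441.90

Monthly rate = 14.4% ÷ 12 = 1.2%
Balance at month 10: £603,100.1700 × (1 + 0.012)^10 = £679,508.0028…
After £289,500.00 payment: £679,508.0028… − £289,500.00 = £390,008.0028…
Balance at month 15: £390,008.0028… × (1 + 0.012)^5 = £413,976.8743…
Penalty: 15 × 1% × £603,100.17 = £90,465.03…
Final settlement = outstanding balance + penalty = £413,976.8743… + £90,465.03… = £504,441.90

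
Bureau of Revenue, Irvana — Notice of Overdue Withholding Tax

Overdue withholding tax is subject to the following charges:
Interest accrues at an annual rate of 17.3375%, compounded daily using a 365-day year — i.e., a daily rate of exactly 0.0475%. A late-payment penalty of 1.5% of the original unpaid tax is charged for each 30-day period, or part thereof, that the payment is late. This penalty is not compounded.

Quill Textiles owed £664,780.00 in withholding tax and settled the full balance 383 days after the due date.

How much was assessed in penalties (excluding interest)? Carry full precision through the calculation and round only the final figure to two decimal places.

Penalty periods: ⌈383/30⌉ = 13; penalty = 13 × 1.5% × £664,780.00 = £129,632.10

£129,632.10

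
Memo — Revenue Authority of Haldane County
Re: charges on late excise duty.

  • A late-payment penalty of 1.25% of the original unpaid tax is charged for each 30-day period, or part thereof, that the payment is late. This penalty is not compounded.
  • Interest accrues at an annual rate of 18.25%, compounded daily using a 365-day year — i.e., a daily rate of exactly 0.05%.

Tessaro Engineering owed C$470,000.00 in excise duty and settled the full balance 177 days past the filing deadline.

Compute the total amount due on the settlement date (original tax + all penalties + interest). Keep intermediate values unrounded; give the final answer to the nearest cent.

Penalty periods: ⌈177/30⌉ = 6; penalty = 6 × 1.25% × C$470,000.00 = C$35,250.00
Interest: C$470,000.00 × ((1 + 0.0005)^177 − 1) = C$470,000.00 × 0.09251009… = C$43,479.7416…
Total = C$470,000.00 + C$35,250.0000 + C$43,479.7416… = C$548,729.74

C$548,729.74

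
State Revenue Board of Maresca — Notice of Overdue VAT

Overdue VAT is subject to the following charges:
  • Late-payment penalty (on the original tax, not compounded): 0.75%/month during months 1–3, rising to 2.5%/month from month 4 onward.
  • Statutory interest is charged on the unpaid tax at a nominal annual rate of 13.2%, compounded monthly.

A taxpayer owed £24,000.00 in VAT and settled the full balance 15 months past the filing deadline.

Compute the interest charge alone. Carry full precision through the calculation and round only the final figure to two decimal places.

£4,279.95

Interest (13.2%/yr ÷ 12 = 1.1%/month): £24,000.00 × ((1 + 0.011)^15 − 1) = £4,279.9460…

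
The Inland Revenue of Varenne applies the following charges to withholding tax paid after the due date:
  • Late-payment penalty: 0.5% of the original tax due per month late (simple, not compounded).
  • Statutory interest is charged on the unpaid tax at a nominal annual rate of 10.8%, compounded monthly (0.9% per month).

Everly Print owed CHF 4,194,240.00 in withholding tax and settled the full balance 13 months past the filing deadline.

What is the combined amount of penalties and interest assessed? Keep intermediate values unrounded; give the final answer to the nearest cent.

Late-payment penalty: 13 × 0.5% × CHF 4,194,240.00 = CHF 272,625.60
Interest: CHF 4,194,240.00 × ((1 + 0.009)^13 − 1) = CHF 4,194,240.00 × 0.1235313… = CHF 518,119.7605…
Penalties + interest = CHF 272,625.6000 + CHF 518,119.7605… = CHF 790,745.36

CHF 790,745.36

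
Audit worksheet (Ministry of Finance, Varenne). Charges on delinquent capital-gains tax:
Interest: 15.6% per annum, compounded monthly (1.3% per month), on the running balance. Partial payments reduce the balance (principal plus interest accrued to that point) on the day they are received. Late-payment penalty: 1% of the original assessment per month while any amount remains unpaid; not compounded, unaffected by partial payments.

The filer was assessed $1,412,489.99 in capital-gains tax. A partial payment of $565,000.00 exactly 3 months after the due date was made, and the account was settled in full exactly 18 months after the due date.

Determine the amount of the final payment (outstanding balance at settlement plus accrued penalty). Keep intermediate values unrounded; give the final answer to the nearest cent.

Balance at month 3: $1,412,489.9900 × (1 + 0.013)^3 = $1,468,296.3353…
After $565,000.00 payment: $1,468,296.3353… − $565,000.00 = $903,296.3353…
Balance at month 18: $903,296.3353… × (1 + 0.013)^15 = $1,096,407.3258…
Penalty: 18 × 1% × $1,412,489.99 = $254,248.20…
Final settlement = outstanding balance + penalty = $1,096,407.3258… + $254,248.20… = $1,350,655.52

$1,350,655.52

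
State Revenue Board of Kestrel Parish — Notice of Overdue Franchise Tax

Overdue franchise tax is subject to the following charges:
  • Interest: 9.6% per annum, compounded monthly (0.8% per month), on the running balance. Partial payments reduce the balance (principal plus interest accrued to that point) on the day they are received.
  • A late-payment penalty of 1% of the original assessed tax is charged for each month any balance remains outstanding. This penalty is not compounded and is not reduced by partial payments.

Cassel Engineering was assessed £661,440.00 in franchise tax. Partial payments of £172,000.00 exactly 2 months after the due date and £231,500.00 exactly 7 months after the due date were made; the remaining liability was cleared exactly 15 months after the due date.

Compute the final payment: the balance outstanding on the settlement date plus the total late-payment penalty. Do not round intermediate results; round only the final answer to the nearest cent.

£407,121.66

Balance at month 2: £661,440.0000 × (1 + 0.008)^2 = £672,065.3722…
After £172,000.00 payment: £672,065.3722… − £172,000.00 = £500,065.3722…
Balance at month 7: £500,065.3722… × (1 + 0.008)^5 = £520,390.5995…
After £231,500.00 payment: £520,390.5995… − £231,500.00 = £288,890.5995…
Balance at month 15: £288,890.5995… × (1 + 0.008)^8 = £307,905.6562…
Penalty: 15 × 1% × £661,440.00 = £99,216.00
Final settlement = outstanding balance + penalty = £307,905.6562… + £99,216.00 = £407,121.66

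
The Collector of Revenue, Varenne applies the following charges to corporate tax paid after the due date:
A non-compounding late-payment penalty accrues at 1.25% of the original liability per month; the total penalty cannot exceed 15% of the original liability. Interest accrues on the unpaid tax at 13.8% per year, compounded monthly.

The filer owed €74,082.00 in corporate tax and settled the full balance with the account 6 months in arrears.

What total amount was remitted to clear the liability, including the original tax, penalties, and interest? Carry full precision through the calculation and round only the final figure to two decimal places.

Penalty: 6 × 1.25% × €74,082.00 = €5,556.15 (below the 15% cap of €11,112.30)
Interest (13.8%/yr ÷ 12 = 1.15%/month): €74,082.00 × ((1 + 0.0115)^6 − 1) = €5,260.8911…
Total = €74,082.00 + €5,556.1500 + €5,260.8911… = €84,899.04

€84,899.04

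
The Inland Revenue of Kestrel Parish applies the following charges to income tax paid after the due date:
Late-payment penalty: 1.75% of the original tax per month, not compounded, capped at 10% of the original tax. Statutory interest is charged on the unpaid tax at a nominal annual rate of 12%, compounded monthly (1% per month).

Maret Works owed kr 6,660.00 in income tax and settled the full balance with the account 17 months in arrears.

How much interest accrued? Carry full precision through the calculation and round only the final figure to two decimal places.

kr 1,227.47

Interest: kr 6,660.00 × ((1 + 0.01)^17 − 1) = kr 6,660.00 × 0.1843044… = kr 1,227.4675…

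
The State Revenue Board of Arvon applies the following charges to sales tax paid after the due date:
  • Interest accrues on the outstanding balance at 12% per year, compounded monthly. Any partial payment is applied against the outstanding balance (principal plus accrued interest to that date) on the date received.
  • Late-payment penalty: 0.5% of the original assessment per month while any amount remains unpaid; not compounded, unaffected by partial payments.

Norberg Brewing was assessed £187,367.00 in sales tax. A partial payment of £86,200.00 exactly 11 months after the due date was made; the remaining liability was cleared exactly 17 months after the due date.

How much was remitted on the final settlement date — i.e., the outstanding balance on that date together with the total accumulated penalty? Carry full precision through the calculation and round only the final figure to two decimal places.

£146,322.73

Monthly rate = 12% ÷ 12 = 1%
Balance at month 11: £187,367.0000 × (1 + 0.01)^11 = £209,039.4311…
After £86,200.00 payment: £209,039.4311… − £86,200.00 = £122,839.4311…
Balance at month 17: £122,839.4311… × (1 + 0.01)^6 = £130,396.5314…
Penalty: 17 × 0.5% × £187,367.00 = £15,926.20…
Final settlement = outstanding balance + penalty = £130,396.5314… + £15,926.20… = £146,322.73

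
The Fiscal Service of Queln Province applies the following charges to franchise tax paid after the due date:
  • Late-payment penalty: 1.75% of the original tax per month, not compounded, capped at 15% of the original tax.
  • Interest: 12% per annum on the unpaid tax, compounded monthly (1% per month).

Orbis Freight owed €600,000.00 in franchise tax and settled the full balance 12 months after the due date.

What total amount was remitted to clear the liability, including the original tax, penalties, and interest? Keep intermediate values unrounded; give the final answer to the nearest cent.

Penalty (uncapped): 12 × 1.75% × €600,000.00 = €126,000.00; cap = 15% × €600,000.00 = €90,000.00 → penalty = €90,000.00
Interest: €600,000.00 × ((1 + 0.01)^12 − 1) = €600,000.00 × 0.1268250… = €76,095.0181…
Total = €600,000.00 + €90,000.0000 + €76,095.0181… = €766,095.02

€766,095.02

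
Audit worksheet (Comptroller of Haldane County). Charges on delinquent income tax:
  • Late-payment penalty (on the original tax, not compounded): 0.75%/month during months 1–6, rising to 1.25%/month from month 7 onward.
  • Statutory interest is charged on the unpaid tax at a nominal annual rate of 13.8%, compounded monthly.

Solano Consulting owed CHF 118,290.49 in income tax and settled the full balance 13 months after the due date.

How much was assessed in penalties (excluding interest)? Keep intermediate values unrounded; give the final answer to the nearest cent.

Penalty, months 1–6: 6 × 0.75% × CHF 118,290.49 = CHF 5,323.07…
Penalty, months 7–13: 7 × 1.25% × CHF 118,290.49 = CHF 10,350.42…
Total penalty = CHF 5,323.07… + CHF 10,350.42… = CHF 15,673.49

CHF 15,673.49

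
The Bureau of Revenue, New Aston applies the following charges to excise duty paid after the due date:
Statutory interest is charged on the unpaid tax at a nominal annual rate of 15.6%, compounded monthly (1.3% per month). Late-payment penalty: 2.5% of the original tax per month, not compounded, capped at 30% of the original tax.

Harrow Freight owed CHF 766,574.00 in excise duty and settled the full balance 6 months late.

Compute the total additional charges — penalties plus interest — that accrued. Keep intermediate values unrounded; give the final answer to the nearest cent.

Penalty: 6 × 2.5% × CHF 766,574.00 = CHF 114,986.10 (below the 30% cap of CHF 229,972.20)
Interest: CHF 766,574.00 × ((1 + 0.013)^6 − 1) = CHF 766,574.00 × 0.0805794… = CHF 61,770.0505…
Penalties + interest = CHF 114,986.1000 + CHF 61,770.0505… = CHF 176,756.15

CHF 176,756.15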